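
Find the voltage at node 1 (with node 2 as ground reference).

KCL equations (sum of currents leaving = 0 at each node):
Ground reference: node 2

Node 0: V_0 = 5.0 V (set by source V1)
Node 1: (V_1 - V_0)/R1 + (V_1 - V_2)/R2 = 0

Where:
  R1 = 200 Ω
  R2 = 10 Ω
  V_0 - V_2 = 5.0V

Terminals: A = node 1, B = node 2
Nodal analysis, taking node 2 as the 0 V reference.
Source V1 fixes V_0 = 5 V.
KCL at each unknown node (sum of currents leaving = 0; resistances in Ω):
  Node 1: (V_1 - 5)/200 + (V_1 - 0)/10 = 0
Collecting terms: 0.105 × V_1 = 0.025  =>  V_1 = 0.2381 V
The requested potential is V_1 = 0.2381 V.

Final answer: V_1 = 0.2381 V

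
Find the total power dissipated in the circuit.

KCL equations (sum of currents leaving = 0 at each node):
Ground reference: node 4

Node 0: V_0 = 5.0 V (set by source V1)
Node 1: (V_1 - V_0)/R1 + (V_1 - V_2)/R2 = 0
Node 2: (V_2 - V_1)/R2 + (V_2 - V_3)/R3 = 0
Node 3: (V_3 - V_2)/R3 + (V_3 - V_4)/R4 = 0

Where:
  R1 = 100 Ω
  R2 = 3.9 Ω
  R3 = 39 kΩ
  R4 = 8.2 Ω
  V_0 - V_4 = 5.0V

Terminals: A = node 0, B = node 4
Nodal analysis, taking node 4 as the 0 V reference.
Source V1 fixes V_0 = 5 V.
KCL at each unknown node (sum of currents leaving = 0; resistances in Ω):
  Node 1: (V_1 - 5)/100 + (V_1 - V_2)/3.9 = 0
  Node 2: (V_2 - V_1)/3.9 + (V_2 - V_3)/39000 = 0
  Node 3: (V_3 - V_2)/39000 + (V_3 - 0)/8.2 = 0
Collecting terms (coefficients in siemens):
  0.2664·V_1 - 0.2564·V_2 = 0.05
  0.2564·V_2 - 0.2564·V_1 - 0.00002564·V_3 = 0
  0.122·V_3 - 0.00002564·V_2 = 0
Solving these 3 simultaneous equations (Gaussian elimination) gives:
  V_1 = 4.987 V, V_2 = 4.987 V, V_3 = 0.001048 V
Power in each resistor, P = (ΔV)²/R:
  P_R1 = (5 - 4.987)²/100 = 0.000001634 W
  P_R2 = (4.987 - 4.987)²/3.9 = 0.00000006374 W
  P_R3 = (4.987 - 0.001048)²/39000 = 0.0006374 W
  P_R4 = (0.001048 - 0)²/8.2 = 0.000000134 W
P_total = P_R1 + P_R2 + P_R3 + P_R4 = 0.0006392 W

Final answer: 0.0006392 W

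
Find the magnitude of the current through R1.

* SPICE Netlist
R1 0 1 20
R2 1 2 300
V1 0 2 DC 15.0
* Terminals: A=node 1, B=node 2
Nodal analysis, taking node 2 as the 0 V reference.
Source V1 fixes V_0 = 15 V.
KCL at each unknown node (sum of currents leaving = 0; resistances in Ω):
  Node 1: (V_1 - 15)/20 + (V_1 - 0)/300 = 0
Collecting terms: 0.05333 × V_1 = 0.75  =>  V_1 = 14.06 V
I_R1 = (V_0 - V_1)/R1 = (15 - 14.06)/20 = 0.04688 A
|I_R1| = 0.04688 A

Final answer: |I_R1| = 0.04688 A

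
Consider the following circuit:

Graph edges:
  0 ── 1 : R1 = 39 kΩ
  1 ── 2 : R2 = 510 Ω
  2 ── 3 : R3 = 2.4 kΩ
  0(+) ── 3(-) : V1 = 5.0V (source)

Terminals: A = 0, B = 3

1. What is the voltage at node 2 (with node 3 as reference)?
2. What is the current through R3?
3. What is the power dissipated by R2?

Nodal analysis, taking node 3 as the 0 V reference.
Source V1 fixes V_0 = 5 V.
KCL at each unknown node (sum of currents leaving = 0; resistances in Ω):
  Node 1: (V_1 - 5)/39000 + (V_1 - V_2)/510 = 0
  Node 2: (V_2 - V_1)/510 + (V_2 - 0)/2400 = 0
Collecting terms (coefficients in siemens):
  0.001986·V_1 - 0.001961·V_2 = 0.0001282
  0.002377·V_2 - 0.001961·V_1 = 0
Determinant D = (0.001986)(0.002377) - (-0.001961)(-0.001961) = 0.000000878
V_1 = [(0.0001282)(0.002377) - (-0.001961)(0)]/D = 0.3472 V
V_2 = [(0.001986)(0) - (0.0001282)(-0.001961)]/D = 0.2863 V
Part 1:
  Read off the nodal solution: V_2 = 0.2863 V
Part 2:
  I_R3 = (V_2 - V_3)/R3 = (0.2863 - 0)/2400 = 0.0001193 A
  Magnitude: I_R3 = 0.0001193 A
Part 3:
  I_R2 = (V_1 - V_2)/R2 = (0.3472 - 0.2863)/510 = 0.0001193 A
  P_R2 = I_R2² × R2 = (0.0001193)² × 510 = 0.000007259 W

Final answers:
1. V_2 = 0.2863 V
2. I_R3 = 0.0001193 A
3. P_R2 = 7.259e-06 W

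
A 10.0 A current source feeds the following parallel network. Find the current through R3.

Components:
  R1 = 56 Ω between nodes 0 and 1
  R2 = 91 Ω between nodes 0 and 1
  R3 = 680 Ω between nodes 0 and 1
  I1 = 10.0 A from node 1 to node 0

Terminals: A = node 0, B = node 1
All resistors sit directly between nodes 0 and 1, so they are in parallel and share one voltage V; the full source current 10 A splits among them.
1/R_par = 1/56 + 1/91 + 1/680 = 0.03032 S  =>  R_par = 32.99 Ω
V = I × R_par = 10 × 32.99 = 329.9 V
I_R3 = V/R3 = 329.9/680 = 0.4851 A

Final answer: 0.4851 A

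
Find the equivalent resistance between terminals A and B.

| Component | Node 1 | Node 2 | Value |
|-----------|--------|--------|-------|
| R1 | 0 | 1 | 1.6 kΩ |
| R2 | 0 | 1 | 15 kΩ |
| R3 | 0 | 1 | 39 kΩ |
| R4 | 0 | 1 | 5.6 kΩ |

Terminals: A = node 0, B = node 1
Reduce the network between node 0 (A) and node 1 (B) by series/parallel combination:
  Rp1 = R1 ‖ R2 ‖ R3 ‖ R4 (parallel, all between nodes 0 and 1) = 1/(1/1600 + 1/15000 + 1/39000 + 1/5600) = 1116 Ω
R_eq = 1.116 kΩ

Final answer: 1.116 kΩ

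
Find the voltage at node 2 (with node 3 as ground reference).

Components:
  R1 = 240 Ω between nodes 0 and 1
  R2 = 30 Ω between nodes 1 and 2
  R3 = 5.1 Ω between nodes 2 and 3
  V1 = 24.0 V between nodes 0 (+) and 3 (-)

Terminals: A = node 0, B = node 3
Nodal analysis, taking node 3 as the 0 V reference.
Source V1 fixes V_0 = 24 V.
KCL at each unknown node (sum of currents leaving = 0; resistances in Ω):
  Node 1: (V_1 - 24)/240 + (V_1 - V_2)/30 = 0
  Node 2: (V_2 - V_1)/30 + (V_2 - 0)/5.1 = 0
Collecting terms (coefficients in siemens):
  0.0375·V_1 - 0.03333·V_2 = 0.1
  0.2294·V_2 - 0.03333·V_1 = 0
Determinant D = (0.0375)(0.2294) - (-0.03333)(-0.03333) = 0.007492
V_1 = [(0.1)(0.2294) - (-0.03333)(0)]/D = 3.062 V
V_2 = [(0.0375)(0) - (0.1)(-0.03333)]/D = 0.4449 V
The requested potential is V_2 = 0.4449 V.

Final answer: V_2 = 0.4449 V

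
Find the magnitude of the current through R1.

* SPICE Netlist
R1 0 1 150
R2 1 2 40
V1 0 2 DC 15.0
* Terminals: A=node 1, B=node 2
Nodal analysis, taking node 2 as the 0 V reference.
Source V1 fixes V_0 = 15 V.
KCL at each unknown node (sum of currents leaving = 0; resistances in Ω):
  Node 1: (V_1 - 15)/150 + (V_1 - 0)/40 = 0
Collecting terms: 0.03167 × V_1 = 0.1  =>  V_1 = 3.158 V
I_R1 = (V_0 - V_1)/R1 = (15 - 3.158)/150 = 0.07895 A
|I_R1| = 0.07895 A

Final answer: |I_R1| = 0.07895 A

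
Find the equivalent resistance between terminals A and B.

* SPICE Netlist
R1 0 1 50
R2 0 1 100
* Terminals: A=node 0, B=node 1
Reduce the network between node 0 (A) and node 1 (B) by series/parallel combination:
  Rp1 = R1 ‖ R2 (parallel, both between nodes 0 and 1) = 1/(1/50 + 1/100) = 33.33 Ω
R_eq = 33.33 Ω

Final answer: 33.33 Ω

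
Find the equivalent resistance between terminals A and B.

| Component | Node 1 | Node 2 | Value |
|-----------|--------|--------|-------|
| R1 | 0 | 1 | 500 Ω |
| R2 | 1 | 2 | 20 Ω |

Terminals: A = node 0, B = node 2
Reduce the network between node 0 (A) and node 2 (B) by series/parallel combination:
  Rs1 = R1 + R2 (series, joined only at node 1) = 500 + 20 = 520 Ω
R_eq = 520 Ω

Final answer: 520 Ω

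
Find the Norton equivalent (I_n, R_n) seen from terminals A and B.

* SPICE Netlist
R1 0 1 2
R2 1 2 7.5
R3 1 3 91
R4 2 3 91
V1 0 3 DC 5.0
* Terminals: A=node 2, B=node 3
Find the Thévenin equivalent first; then I_n = V_th/R_th and R_n = R_th.
Step 1 — V_th is the open-circuit voltage V_A - V_B (nothing connected across the terminals).
Nodal analysis, taking node 3 as the 0 V reference.
Source V1 fixes V_0 = 5 V.
KCL at each unknown node (sum of currents leaving = 0; resistances in Ω):
  Node 1: (V_1 - 5)/2 + (V_1 - V_2)/7.5 + (V_1 - 0)/91 = 0
  Node 2: (V_2 - V_1)/7.5 + (V_2 - 0)/91 = 0
Collecting terms (coefficients in siemens):
  0.6443·V_1 - 0.1333·V_2 = 2.5
  0.1443·V_2 - 0.1333·V_1 = 0
Determinant D = (0.6443)(0.1443) - (-0.1333)(-0.1333) = 0.07521
V_1 = [(2.5)(0.1443) - (-0.1333)(0)]/D = 4.797 V
V_2 = [(0.6443)(0) - (2.5)(-0.1333)]/D = 4.432 V
V_th = V_2 - V_3 = 4.432 - 0 = 4.432 V
Step 2 — R_th: zero the source — replace V1 by a short circuit (node 3 merges into node 0) — and find the resistance seen between A (node 2) and B (node 0).
Reduce the network between node 2 (A) and node 0 (B) by series/parallel combination:
  Rp1 = R1 ‖ R3 (parallel, both between nodes 0 and 1) = 1/(1/2 + 1/91) = 1.957 Ω
  Rs1 = R2 + Rp1 (series, joined only at node 1) = 7.5 + 1.957 = 9.457 Ω
  Rp2 = R4 ‖ Rs1 (parallel, both between nodes 0 and 2) = 1/(1/91 + 1/9.457) = 8.567 Ω
R_th = 8.567 Ω
I_n = V_th/R_th = 4.432/8.567 = 0.5173 A, and R_n = R_th = 8.567 Ω

Final answer: I_n = 0.5173 A, R_n = 8.567 Ω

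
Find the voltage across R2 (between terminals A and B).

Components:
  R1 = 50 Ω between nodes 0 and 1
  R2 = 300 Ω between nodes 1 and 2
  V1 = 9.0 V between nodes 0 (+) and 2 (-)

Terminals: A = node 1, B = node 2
R1 and R2 are in series across V1 (node 0 → node 1 → node 2), and the output A–B is taken across R2, so this is a voltage divider.
Series current: I = V1/(R1 + R2) = 9/(50 + 300) = 9/350 = 0.02571 A
V_R2 = I × R2 = V1 × R2/(R1 + R2) = 9 × 300/350 = 7.714 V

Final answer: 7.714 V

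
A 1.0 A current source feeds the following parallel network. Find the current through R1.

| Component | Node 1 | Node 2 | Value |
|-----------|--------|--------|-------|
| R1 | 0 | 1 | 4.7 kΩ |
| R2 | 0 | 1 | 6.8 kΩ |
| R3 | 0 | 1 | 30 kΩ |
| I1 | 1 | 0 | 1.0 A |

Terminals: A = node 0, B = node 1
All resistors sit directly between nodes 0 and 1, so they are in parallel and share one voltage V; the full source current 1 A splits among them.
1/R_par = 1/4700 + 1/6800 + 1/30000 = 0.0003932 S  =>  R_par = 2544 Ω
V = I × R_par = 1 × 2544 = 2544 V
I_R1 = V/R1 = 2544/4700 = 0.5412 A

Final answer: 0.5412 A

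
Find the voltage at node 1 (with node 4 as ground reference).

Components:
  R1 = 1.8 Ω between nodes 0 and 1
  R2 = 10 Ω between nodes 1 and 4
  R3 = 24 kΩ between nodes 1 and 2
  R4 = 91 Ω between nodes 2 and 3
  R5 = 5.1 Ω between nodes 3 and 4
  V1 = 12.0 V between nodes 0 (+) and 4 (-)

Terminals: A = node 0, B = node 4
Nodal analysis, taking node 4 as the 0 V reference.
Source V1 fixes V_0 = 12 V.
KCL at each unknown node (sum of currents leaving = 0; resistances in Ω):
  Node 1: (V_1 - 12)/1.8 + (V_1 - 0)/10 + (V_1 - V_2)/24000 = 0
  Node 2: (V_2 - V_1)/24000 + (V_2 - V_3)/91 = 0
  Node 3: (V_3 - V_2)/91 + (V_3 - 0)/5.1 = 0
Collecting terms (coefficients in siemens):
  0.6556·V_1 - 0.00004167·V_2 = 6.667
  0.01103·V_2 - 0.00004167·V_1 - 0.01099·V_3 = 0
  0.2071·V_3 - 0.01099·V_2 = 0
Solving these 3 simultaneous equations (Gaussian elimination) gives:
  V_1 = 10.17 V, V_2 = 0.04056 V, V_3 = 0.002152 V
The requested potential is V_1 = 10.17 V.

Final answer: V_1 = 10.17 V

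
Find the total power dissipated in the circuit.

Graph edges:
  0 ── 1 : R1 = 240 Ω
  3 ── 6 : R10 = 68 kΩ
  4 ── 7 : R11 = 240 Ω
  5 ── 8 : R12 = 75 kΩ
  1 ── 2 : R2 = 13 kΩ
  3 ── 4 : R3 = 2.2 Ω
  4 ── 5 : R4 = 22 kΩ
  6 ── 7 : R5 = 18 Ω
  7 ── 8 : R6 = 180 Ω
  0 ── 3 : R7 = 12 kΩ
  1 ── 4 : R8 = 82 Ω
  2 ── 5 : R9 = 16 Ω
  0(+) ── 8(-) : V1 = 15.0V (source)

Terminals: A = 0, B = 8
Nodal analysis, taking node 8 as the 0 V reference.
Source V1 fixes V_0 = 15 V.
KCL at each unknown node (sum of currents leaving = 0; resistances in Ω):
  Node 1: (V_1 - 15)/240 + (V_1 - V_2)/13000 + (V_1 - V_4)/82 = 0
  Node 2: (V_2 - V_1)/13000 + (V_2 - V_5)/16 = 0
  Node 3: (V_3 - V_4)/2.2 + (V_3 - 15)/12000 + (V_3 - V_6)/68000 = 0
  Node 4: (V_4 - V_3)/2.2 + (V_4 - V_5)/22000 + (V_4 - V_1)/82 + (V_4 - V_7)/240 = 0
  Node 5: (V_5 - V_4)/22000 + (V_5 - V_2)/16 + (V_5 - 0)/75000 = 0
  Node 6: (V_6 - V_7)/18 + (V_6 - V_3)/68000 = 0
  Node 7: (V_7 - V_6)/18 + (V_7 - 0)/180 + (V_7 - V_4)/240 = 0
Collecting terms (coefficients in siemens):
  0.01644·V_1 - 0.00007692·V_2 - 0.0122·V_4 = 0.0625
  0.06258·V_2 - 0.00007692·V_1 - 0.0625·V_5 = 0
  0.4546·V_3 - 0.4545·V_4 - 0.00001471·V_6 = 0.00125
  0.471·V_4 - 0.0122·V_1 - 0.4545·V_3 - 0.00004545·V_5 - 0.004167·V_7 = 0
  0.06256·V_5 - 0.0625·V_2 - 0.00004545·V_4 = 0
  0.05557·V_6 - 0.00001471·V_3 - 0.05556·V_7 = 0
  0.06528·V_7 - 0.004167·V_4 - 0.05556·V_6 = 0
Solving these 7 simultaneous equations (Gaussian elimination) gives:
  V_1 = 10.2 V, V_2 = 8.649 V, V_3 = 8.566 V, V_4 = 8.565 V
  V_5 = 8.647 V, V_6 = 3.68 V, V_7 = 3.678 V
Power in each resistor, P = (ΔV)²/R:
  P_R1 = (15 - 10.2)²/240 = 0.09613 W
  P_R2 = (10.2 - 8.649)²/13000 = 0.0001842 W
  P_R3 = (8.566 - 8.565)²/2.2 = 0.0000004742 W
  P_R4 = (8.565 - 8.647)²/22000 = 0.0000003063 W
  P_R5 = (3.68 - 3.678)²/18 = 0.00000009296 W
  P_R6 = (3.678 - 0)²/180 = 0.07516 W
  P_R7 = (15 - 8.566)²/12000 = 0.003449 W
  P_R8 = (10.2 - 8.565)²/82 = 0.03246 W
  P_R9 = (8.649 - 8.647)²/16 = 0.0000002267 W
  P_R10 = (8.566 - 3.68)²/68000 = 0.0003512 W
  P_R11 = (8.565 - 3.678)²/240 = 0.09951 W
  P_R12 = (8.647 - 0)²/75000 = 0.000997 W
P_total = P_R1 + P_R2 + P_R3 + P_R4 + P_R5 + P_R6 + P_R7 + P_R8 + P_R9 + P_R10 + P_R11 + P_R12 = 0.3082 W

Final answer: 0.3082 W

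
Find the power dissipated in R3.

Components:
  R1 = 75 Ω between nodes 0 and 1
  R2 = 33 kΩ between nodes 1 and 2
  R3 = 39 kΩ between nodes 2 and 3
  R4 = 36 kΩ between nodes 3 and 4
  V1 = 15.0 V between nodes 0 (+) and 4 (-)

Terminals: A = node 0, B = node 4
Nodal analysis, taking node 4 as the 0 V reference.
Source V1 fixes V_0 = 15 V.
KCL at each unknown node (sum of currents leaving = 0; resistances in Ω):
  Node 1: (V_1 - 15)/75 + (V_1 - V_2)/33000 = 0
  Node 2: (V_2 - V_1)/33000 + (V_2 - V_3)/39000 = 0
  Node 3: (V_3 - V_2)/39000 + (V_3 - 0)/36000 = 0
Collecting terms (coefficients in siemens):
  0.01336·V_1 - 0.0000303·V_2 = 0.2
  0.00005594·V_2 - 0.0000303·V_1 - 0.00002564·V_3 = 0
  0.00005342·V_3 - 0.00002564·V_2 = 0
Solving these 3 simultaneous equations (Gaussian elimination) gives:
  V_1 = 14.99 V, V_2 = 10.41 V, V_3 = 4.997 V
I_R3 = (V_2 - V_3)/R3 = (10.41 - 4.997)/39000 = 0.0001388 A
P_R3 = I_R3² × R3 = (0.0001388)² × 39000 = 0.0007513 W

Final answer: 0.0007513 W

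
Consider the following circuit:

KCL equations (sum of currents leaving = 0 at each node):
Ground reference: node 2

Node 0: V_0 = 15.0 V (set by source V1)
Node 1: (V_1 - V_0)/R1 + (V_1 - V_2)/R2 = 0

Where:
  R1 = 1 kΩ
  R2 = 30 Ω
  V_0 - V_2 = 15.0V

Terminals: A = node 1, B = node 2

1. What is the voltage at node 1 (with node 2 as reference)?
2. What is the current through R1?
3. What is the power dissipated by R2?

Nodal analysis, taking node 2 as the 0 V reference.
Source V1 fixes V_0 = 15 V.
KCL at each unknown node (sum of currents leaving = 0; resistances in Ω):
  Node 1: (V_1 - 15)/1000 + (V_1 - 0)/30 = 0
Collecting terms: 0.03433 × V_1 = 0.015  =>  V_1 = 0.4369 V
Part 1:
  Read off the nodal solution: V_1 = 0.4369 V
Part 2:
  I_R1 = (V_0 - V_1)/R1 = (15 - 0.4369)/1000 = 0.01456 A
  Magnitude: I_R1 = 0.01456 A
Part 3:
  I_R2 = (V_1 - V_2)/R2 = (0.4369 - 0)/30 = 0.01456 A
  P_R2 = I_R2² × R2 = (0.01456)² × 30 = 0.006363 W

Final answers:
1. V_1 = 0.4369 V
2. I_R1 = 0.01456 A
3. P_R2 = 0.006363 W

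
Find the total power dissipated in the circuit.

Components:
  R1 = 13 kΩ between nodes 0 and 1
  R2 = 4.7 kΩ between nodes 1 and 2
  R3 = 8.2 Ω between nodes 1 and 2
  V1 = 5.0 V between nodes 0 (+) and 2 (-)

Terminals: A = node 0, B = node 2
Nodal analysis, taking node 2 as the 0 V reference.
Source V1 fixes V_0 = 5 V.
KCL at each unknown node (sum of currents leaving = 0; resistances in Ω):
  Node 1: (V_1 - 5)/13000 + (V_1 - 0)/4700 + (V_1 - 0)/8.2 = 0
Collecting terms: 0.1222 × V_1 = 0.0003846  =>  V_1 = 0.003146 V
Power in each resistor, P = (ΔV)²/R:
  P_R1 = (5 - 0.003146)²/13000 = 0.001921 W
  P_R2 = (0.003146 - 0)²/4700 = 0.000000002106 W
  P_R3 = (0.003146 - 0)²/8.2 = 0.000001207 W
P_total = P_R1 + P_R2 + P_R3 = 0.001922 W

Final answer: 0.001922 W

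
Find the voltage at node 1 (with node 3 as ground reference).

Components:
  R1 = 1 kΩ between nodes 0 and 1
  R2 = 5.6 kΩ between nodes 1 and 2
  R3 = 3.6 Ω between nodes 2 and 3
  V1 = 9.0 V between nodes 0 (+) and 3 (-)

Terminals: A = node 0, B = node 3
Nodal analysis, taking node 3 as the 0 V reference.
Source V1 fixes V_0 = 9 V.
KCL at each unknown node (sum of currents leaving = 0; resistances in Ω):
  Node 1: (V_1 - 9)/1000 + (V_1 - V_2)/5600 = 0
  Node 2: (V_2 - V_1)/5600 + (V_2 - 0)/3.6 = 0
Collecting terms (coefficients in siemens):
  0.001179·V_1 - 0.0001786·V_2 = 0.009
  0.278·V_2 - 0.0001786·V_1 = 0
Determinant D = (0.001179)(0.278) - (-0.0001786)(-0.0001786) = 0.0003276
V_1 = [(0.009)(0.278) - (-0.0001786)(0)]/D = 7.637 V
V_2 = [(0.001179)(0) - (0.009)(-0.0001786)]/D = 0.004906 V
The requested potential is V_1 = 7.637 V.

Final answer: V_1 = 7.637 V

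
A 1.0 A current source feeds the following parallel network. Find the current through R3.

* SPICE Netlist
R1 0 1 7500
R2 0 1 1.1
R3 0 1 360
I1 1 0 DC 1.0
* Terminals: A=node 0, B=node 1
All resistors sit directly between nodes 0 and 1, so they are in parallel and share one voltage V; the full source current 1 A splits among them.
1/R_par = 1/7500 + 1/1.1 + 1/360 = 0.912 S  =>  R_par = 1.096 Ω
V = I × R_par = 1 × 1.096 = 1.096 V
I_R3 = V/R3 = 1.096/360 = 0.003046 A

Final answer: 0.003046 A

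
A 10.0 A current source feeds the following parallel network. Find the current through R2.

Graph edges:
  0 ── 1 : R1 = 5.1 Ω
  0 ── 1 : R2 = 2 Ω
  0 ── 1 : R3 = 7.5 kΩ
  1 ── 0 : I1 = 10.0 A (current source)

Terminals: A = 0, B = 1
All resistors sit directly between nodes 0 and 1, so they are in parallel and share one voltage V; the full source current 10 A splits among them.
1/R_par = 1/5.1 + 1/2 + 1/7500 = 0.6962 S  =>  R_par = 1.436 Ω
V = I × R_par = 10 × 1.436 = 14.36 V
I_R2 = V/R2 = 14.36/2 = 7.182 A

Final answer: 7.182 A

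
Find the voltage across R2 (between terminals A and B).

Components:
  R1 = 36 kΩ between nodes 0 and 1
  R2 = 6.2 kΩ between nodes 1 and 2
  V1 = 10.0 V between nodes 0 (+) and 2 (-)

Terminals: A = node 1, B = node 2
R1 and R2 are in series across V1 (node 0 → node 1 → node 2), and the output A–B is taken across R2, so this is a voltage divider.
Series current: I = V1/(R1 + R2) = 10/(36000 + 6200) = 10/42200 = 0.000237 A
V_R2 = I × R2 = V1 × R2/(R1 + R2) = 10 × 6200/42200 = 1.469 V

Final answer: 1.469 V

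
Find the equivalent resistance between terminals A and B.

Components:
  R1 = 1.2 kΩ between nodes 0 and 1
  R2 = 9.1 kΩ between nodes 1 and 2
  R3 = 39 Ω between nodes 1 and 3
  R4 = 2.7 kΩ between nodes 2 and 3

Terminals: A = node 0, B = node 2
Reduce the network between node 0 (A) and node 2 (B) by series/parallel combination:
  Rs1 = R3 + R4 (series, joined only at node 3) = 39 + 2700 = 2739 Ω
  Rp1 = R2 ‖ Rs1 (parallel, both between nodes 1 and 2) = 1/(1/9100 + 1/2739) = 2105 Ω
  Rs2 = R1 + Rp1 (series, joined only at node 1) = 1200 + 2105 = 3305 Ω
R_eq = 3.305 kΩ

Final answer: 3.305 kΩ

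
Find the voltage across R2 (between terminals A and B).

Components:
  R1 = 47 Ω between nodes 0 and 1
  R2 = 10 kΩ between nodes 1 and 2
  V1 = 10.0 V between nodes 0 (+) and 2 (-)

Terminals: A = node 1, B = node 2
R1 and R2 are in series across V1 (node 0 → node 1 → node 2), and the output A–B is taken across R2, so this is a voltage divider.
Series current: I = V1/(R1 + R2) = 10/(47 + 10000) = 10/10050 = 0.0009953 A
V_R2 = I × R2 = V1 × R2/(R1 + R2) = 10 × 10000/10050 = 9.953 V

Final answer: 9.953 V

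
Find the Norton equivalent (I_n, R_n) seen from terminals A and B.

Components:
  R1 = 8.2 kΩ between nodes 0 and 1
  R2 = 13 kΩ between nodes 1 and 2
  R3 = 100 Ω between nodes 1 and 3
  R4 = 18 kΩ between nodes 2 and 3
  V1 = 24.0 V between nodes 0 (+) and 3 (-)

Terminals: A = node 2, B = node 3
Find the Thévenin equivalent first; then I_n = V_th/R_th and R_n = R_th.
Step 1 — V_th is the open-circuit voltage V_A - V_B (nothing connected across the terminals).
Nodal analysis, taking node 3 as the 0 V reference.
Source V1 fixes V_0 = 24 V.
KCL at each unknown node (sum of currents leaving = 0; resistances in Ω):
  Node 1: (V_1 - 24)/8200 + (V_1 - V_2)/13000 + (V_1 - 0)/100 = 0
  Node 2: (V_2 - V_1)/13000 + (V_2 - 0)/18000 = 0
Collecting terms (coefficients in siemens):
  0.0102·V_1 - 0.00007692·V_2 = 0.002927
  0.0001325·V_2 - 0.00007692·V_1 = 0
Determinant D = (0.0102)(0.0001325) - (-0.00007692)(-0.00007692) = 0.000001345
V_1 = [(0.002927)(0.0001325) - (-0.00007692)(0)]/D = 0.2882 V
V_2 = [(0.0102)(0) - (0.002927)(-0.00007692)]/D = 0.1674 V
V_th = V_2 - V_3 = 0.1674 - 0 = 0.1674 V
Step 2 — R_th: zero the source — replace V1 by a short circuit (node 3 merges into node 0) — and find the resistance seen between A (node 2) and B (node 0).
Reduce the network between node 2 (A) and node 0 (B) by series/parallel combination:
  Rp1 = R1 ‖ R3 (parallel, both between nodes 0 and 1) = 1/(1/8200 + 1/100) = 98.8 Ω
  Rs1 = R2 + Rp1 (series, joined only at node 1) = 13000 + 98.8 = 13100 Ω
  Rp2 = R4 ‖ Rs1 (parallel, both between nodes 0 and 2) = 1/(1/18000 + 1/13100) = 7582 Ω
R_th = 7.582 kΩ
I_n = V_th/R_th = 0.1674/7582 = 0.00002208 A, and R_n = R_th = 7.582 kΩ

Final answer: I_n = 2.208e-05 A, R_n = 7.582 kΩ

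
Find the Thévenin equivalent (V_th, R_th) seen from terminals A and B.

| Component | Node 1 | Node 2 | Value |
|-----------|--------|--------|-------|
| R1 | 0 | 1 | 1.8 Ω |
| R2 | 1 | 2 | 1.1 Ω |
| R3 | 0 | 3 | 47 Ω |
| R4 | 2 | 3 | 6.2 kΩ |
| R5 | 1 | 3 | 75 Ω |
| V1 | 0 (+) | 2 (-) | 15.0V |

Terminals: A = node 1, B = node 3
Step 1 — V_th is the open-circuit voltage V_A - V_B (nothing connected across the terminals).
Nodal analysis, taking node 2 as the 0 V reference.
Source V1 fixes V_0 = 15 V.
KCL at each unknown node (sum of currents leaving = 0; resistances in Ω):
  Node 1: (V_1 - 15)/1.8 + (V_1 - 0)/1.1 + (V_1 - V_3)/75 = 0
  Node 3: (V_3 - 15)/47 + (V_3 - 0)/6200 + (V_3 - V_1)/75 = 0
Collecting terms (coefficients in siemens):
  1.478·V_1 - 0.01333·V_3 = 8.333
  0.03477·V_3 - 0.01333·V_1 = 0.3191
Determinant D = (1.478)(0.03477) - (-0.01333)(-0.01333) = 0.05121
V_1 = [(8.333)(0.03477) - (-0.01333)(0.3191)]/D = 5.741 V
V_3 = [(1.478)(0.3191) - (8.333)(-0.01333)]/D = 11.38 V
V_th = V_1 - V_3 = 5.741 - 11.38 = -5.639 V
Step 2 — R_th: zero the source — replace V1 by a short circuit (node 2 merges into node 0) — and find the resistance seen between A (node 1) and B (node 3).
Reduce the network between node 1 (A) and node 3 (B) by series/parallel combination:
  Rp1 = R1 ‖ R2 (parallel, both between nodes 0 and 1) = 1/(1/1.8 + 1/1.1) = 0.6828 Ω
  Rp2 = R3 ‖ R4 (parallel, both between nodes 0 and 3) = 1/(1/47 + 1/6200) = 46.65 Ω
  Rs1 = Rp1 + Rp2 (series, joined only at node 0) = 0.6828 + 46.65 = 47.33 Ω
  Rp3 = R5 ‖ Rs1 (parallel, both between nodes 1 and 3) = 1/(1/75 + 1/47.33) = 29.02 Ω
R_th = 29.02 Ω

Final answer: V_th = -5.639 V, R_th = 29.02 Ω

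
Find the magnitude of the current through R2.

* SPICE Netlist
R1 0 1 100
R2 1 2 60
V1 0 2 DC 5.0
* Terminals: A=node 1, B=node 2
Nodal analysis, taking node 2 as the 0 V reference.
Source V1 fixes V_0 = 5 V.
KCL at each unknown node (sum of currents leaving = 0; resistances in Ω):
  Node 1: (V_1 - 5)/100 + (V_1 - 0)/60 = 0
Collecting terms: 0.02667 × V_1 = 0.05  =>  V_1 = 1.875 V
I_R2 = (V_1 - V_2)/R2 = (1.875 - 0)/60 = 0.03125 A
|I_R2| = 0.03125 A

Final answer: |I_R2| = 0.03125 A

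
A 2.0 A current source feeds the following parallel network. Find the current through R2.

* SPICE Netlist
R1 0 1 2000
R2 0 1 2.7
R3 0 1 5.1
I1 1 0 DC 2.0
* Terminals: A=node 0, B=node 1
All resistors sit directly between nodes 0 and 1, so they are in parallel and share one voltage V; the full source current 2 A splits among them.
1/R_par = 1/2000 + 1/2.7 + 1/5.1 = 0.5669 S  =>  R_par = 1.764 Ω
V = I × R_par = 2 × 1.764 = 3.528 V
I_R2 = V/R2 = 3.528/2.7 = 1.307 A

Final answer: 1.307 A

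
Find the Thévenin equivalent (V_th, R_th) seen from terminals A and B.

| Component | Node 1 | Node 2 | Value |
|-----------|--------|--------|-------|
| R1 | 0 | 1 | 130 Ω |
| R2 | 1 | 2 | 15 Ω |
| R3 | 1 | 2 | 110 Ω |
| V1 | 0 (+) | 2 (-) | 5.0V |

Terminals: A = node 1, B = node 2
Step 1 — V_th is the open-circuit voltage V_A - V_B (nothing connected across the terminals).
Nodal analysis, taking node 2 as the 0 V reference.
Source V1 fixes V_0 = 5 V.
KCL at each unknown node (sum of currents leaving = 0; resistances in Ω):
  Node 1: (V_1 - 5)/130 + (V_1 - 0)/15 + (V_1 - 0)/110 = 0
Collecting terms: 0.08345 × V_1 = 0.03846  =>  V_1 = 0.4609 V
V_th = V_1 - V_2 = 0.4609 - 0 = 0.4609 V
Step 2 — R_th: zero the source — replace V1 by a short circuit (node 2 merges into node 0) — and find the resistance seen between A (node 1) and B (node 0).
Reduce the network between node 1 (A) and node 0 (B) by series/parallel combination:
  Rp1 = R1 ‖ R2 ‖ R3 (parallel, all between nodes 0 and 1) = 1/(1/130 + 1/15 + 1/110) = 11.98 Ω
R_th = 11.98 Ω

Final answer: V_th = 0.4609 V, R_th = 11.98 Ω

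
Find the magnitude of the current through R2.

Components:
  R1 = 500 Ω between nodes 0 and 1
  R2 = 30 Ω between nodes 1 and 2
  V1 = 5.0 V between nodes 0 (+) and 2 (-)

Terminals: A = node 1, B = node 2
Nodal analysis, taking node 2 as the 0 V reference.
Source V1 fixes V_0 = 5 V.
KCL at each unknown node (sum of currents leaving = 0; resistances in Ω):
  Node 1: (V_1 - 5)/500 + (V_1 - 0)/30 = 0
Collecting terms: 0.03533 × V_1 = 0.01  =>  V_1 = 0.283 V
I_R2 = (V_1 - V_2)/R2 = (0.283 - 0)/30 = 0.009434 A
|I_R2| = 0.009434 A

Final answer: |I_R2| = 0.009434 A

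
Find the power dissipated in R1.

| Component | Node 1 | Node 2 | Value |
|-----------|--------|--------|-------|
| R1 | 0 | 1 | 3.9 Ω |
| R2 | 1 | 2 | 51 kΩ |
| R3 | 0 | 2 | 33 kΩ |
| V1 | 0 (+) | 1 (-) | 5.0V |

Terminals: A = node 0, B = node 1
Nodal analysis, taking node 1 as the 0 V reference.
Source V1 fixes V_0 = 5 V.
KCL at each unknown node (sum of currents leaving = 0; resistances in Ω):
  Node 2: (V_2 - 0)/51000 + (V_2 - 5)/33000 = 0
Collecting terms: 0.00004991 × V_2 = 0.0001515  =>  V_2 = 3.036 V
I_R1 = (V_0 - V_1)/R1 = (5 - 0)/3.9 = 1.282 A
P_R1 = I_R1² × R1 = (1.282)² × 3.9 = 6.41 W

Final answer: 6.41 W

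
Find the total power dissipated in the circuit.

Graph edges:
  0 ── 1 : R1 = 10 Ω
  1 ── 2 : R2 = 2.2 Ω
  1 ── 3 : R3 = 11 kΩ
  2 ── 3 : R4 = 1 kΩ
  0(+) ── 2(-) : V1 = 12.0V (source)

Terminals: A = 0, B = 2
Nodal analysis, taking node 2 as the 0 V reference.
Source V1 fixes V_0 = 12 V.
KCL at each unknown node (sum of currents leaving = 0; resistances in Ω):
  Node 1: (V_1 - 12)/10 + (V_1 - 0)/2.2 + (V_1 - V_3)/11000 = 0
  Node 3: (V_3 - V_1)/11000 + (V_3 - 0)/1000 = 0
Collecting terms (coefficients in siemens):
  0.5546·V_1 - 0.00009091·V_3 = 1.2
  0.001091·V_3 - 0.00009091·V_1 = 0
Determinant D = (0.5546)(0.001091) - (-0.00009091)(-0.00009091) = 0.000605
V_1 = [(1.2)(0.001091) - (-0.00009091)(0)]/D = 2.164 V
V_3 = [(0.5546)(0) - (1.2)(-0.00009091)]/D = 0.1803 V
Power in each resistor, P = (ΔV)²/R:
  P_R1 = (12 - 2.164)²/10 = 9.675 W
  P_R2 = (2.164 - 0)²/2.2 = 2.128 W
  P_R3 = (2.164 - 0.1803)²/11000 = 0.0003576 W
  P_R4 = (0 - 0.1803)²/1000 = 0.00003251 W
P_total = P_R1 + P_R2 + P_R3 + P_R4 = 11.8 W

Final answer: 11.8 W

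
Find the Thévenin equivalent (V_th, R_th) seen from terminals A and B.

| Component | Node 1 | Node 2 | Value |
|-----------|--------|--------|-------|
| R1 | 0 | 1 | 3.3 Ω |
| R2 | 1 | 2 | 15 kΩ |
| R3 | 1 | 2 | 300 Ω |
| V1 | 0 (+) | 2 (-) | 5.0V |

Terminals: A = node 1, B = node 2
Step 1 — V_th is the open-circuit voltage V_A - V_B (nothing connected across the terminals).
Nodal analysis, taking node 2 as the 0 V reference.
Source V1 fixes V_0 = 5 V.
KCL at each unknown node (sum of currents leaving = 0; resistances in Ω):
  Node 1: (V_1 - 5)/3.3 + (V_1 - 0)/15000 + (V_1 - 0)/300 = 0
Collecting terms: 0.3064 × V_1 = 1.515  =>  V_1 = 4.945 V
V_th = V_1 - V_2 = 4.945 - 0 = 4.945 V
Step 2 — R_th: zero the source — replace V1 by a short circuit (node 2 merges into node 0) — and find the resistance seen between A (node 1) and B (node 0).
Reduce the network between node 1 (A) and node 0 (B) by series/parallel combination:
  Rp1 = R1 ‖ R2 ‖ R3 (parallel, all between nodes 0 and 1) = 1/(1/3.3 + 1/15000 + 1/300) = 3.263 Ω
R_th = 3.263 Ω

Final answer: V_th = 4.945 V, R_th = 3.263 Ω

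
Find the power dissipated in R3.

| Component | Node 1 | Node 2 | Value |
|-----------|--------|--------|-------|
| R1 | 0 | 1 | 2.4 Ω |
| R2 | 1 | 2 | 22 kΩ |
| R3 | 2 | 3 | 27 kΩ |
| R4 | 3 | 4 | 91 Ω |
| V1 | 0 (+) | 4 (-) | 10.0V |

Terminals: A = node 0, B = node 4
Nodal analysis, taking node 4 as the 0 V reference.
Source V1 fixes V_0 = 10 V.
KCL at each unknown node (sum of currents leaving = 0; resistances in Ω):
  Node 1: (V_1 - 10)/2.4 + (V_1 - V_2)/22000 = 0
  Node 2: (V_2 - V_1)/22000 + (V_2 - V_3)/27000 = 0
  Node 3: (V_3 - V_2)/27000 + (V_3 - 0)/91 = 0
Collecting terms (coefficients in siemens):
  0.4167·V_1 - 0.00004545·V_2 = 4.167
  0.00008249·V_2 - 0.00004545·V_1 - 0.00003704·V_3 = 0
  0.01103·V_3 - 0.00003704·V_2 = 0
Solving these 3 simultaneous equations (Gaussian elimination) gives:
  V_1 = 10 V, V_2 = 5.518 V, V_3 = 0.01854 V
I_R3 = (V_2 - V_3)/R3 = (5.518 - 0.01854)/27000 = 0.0002037 A
P_R3 = I_R3² × R3 = (0.0002037)² × 27000 = 0.00112 W

Final answer: 0.00112 W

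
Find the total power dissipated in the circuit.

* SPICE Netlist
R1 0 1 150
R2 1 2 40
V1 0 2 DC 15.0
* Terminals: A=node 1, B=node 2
Nodal analysis, taking node 2 as the 0 V reference.
Source V1 fixes V_0 = 15 V.
KCL at each unknown node (sum of currents leaving = 0; resistances in Ω):
  Node 1: (V_1 - 15)/150 + (V_1 - 0)/40 = 0
Collecting terms: 0.03167 × V_1 = 0.1  =>  V_1 = 3.158 V
Power in each resistor, P = (ΔV)²/R:
  P_R1 = (15 - 3.158)²/150 = 0.9349 W
  P_R2 = (3.158 - 0)²/40 = 0.2493 W
P_total = P_R1 + P_R2 = 1.184 W

Final answer: 1.184 W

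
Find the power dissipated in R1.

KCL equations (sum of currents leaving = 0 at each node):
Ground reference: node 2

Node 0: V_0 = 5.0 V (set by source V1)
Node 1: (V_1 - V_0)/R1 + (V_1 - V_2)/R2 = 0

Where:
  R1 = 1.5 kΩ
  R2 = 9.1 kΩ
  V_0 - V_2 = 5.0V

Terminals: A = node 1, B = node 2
Nodal analysis, taking node 2 as the 0 V reference.
Source V1 fixes V_0 = 5 V.
KCL at each unknown node (sum of currents leaving = 0; resistances in Ω):
  Node 1: (V_1 - 5)/1500 + (V_1 - 0)/9100 = 0
Collecting terms: 0.0007766 × V_1 = 0.003333  =>  V_1 = 4.292 V
I_R1 = (V_0 - V_1)/R1 = (5 - 4.292)/1500 = 0.0004717 A
P_R1 = I_R1² × R1 = (0.0004717)² × 1500 = 0.0003337 W

Final answer: 0.0003337 W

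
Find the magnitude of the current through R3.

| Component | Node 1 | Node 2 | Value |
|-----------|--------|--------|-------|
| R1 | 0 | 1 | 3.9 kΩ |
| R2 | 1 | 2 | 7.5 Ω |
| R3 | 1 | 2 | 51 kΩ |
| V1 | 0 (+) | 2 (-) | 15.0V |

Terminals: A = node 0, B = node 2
Nodal analysis, taking node 2 as the 0 V reference.
Source V1 fixes V_0 = 15 V.
KCL at each unknown node (sum of currents leaving = 0; resistances in Ω):
  Node 1: (V_1 - 15)/3900 + (V_1 - 0)/7.5 + (V_1 - 0)/51000 = 0
Collecting terms: 0.1336 × V_1 = 0.003846  =>  V_1 = 0.02879 V
I_R3 = (V_1 - V_2)/R3 = (0.02879 - 0)/51000 = 0.0000005644 A
|I_R3| = 0.0000005644 A

Final answer: |I_R3| = 5.644e-07 A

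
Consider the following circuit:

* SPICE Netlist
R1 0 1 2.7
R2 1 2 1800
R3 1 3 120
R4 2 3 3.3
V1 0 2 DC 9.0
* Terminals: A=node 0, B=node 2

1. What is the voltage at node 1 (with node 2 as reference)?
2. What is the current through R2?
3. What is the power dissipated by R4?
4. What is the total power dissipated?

Nodal analysis, taking node 2 as the 0 V reference.
Source V1 fixes V_0 = 9 V.
KCL at each unknown node (sum of currents leaving = 0; resistances in Ω):
  Node 1: (V_1 - 9)/2.7 + (V_1 - 0)/1800 + (V_1 - V_3)/120 = 0
  Node 3: (V_3 - V_1)/120 + (V_3 - 0)/3.3 = 0
Collecting terms (coefficients in siemens):
  0.3793·V_1 - 0.008333·V_3 = 3.333
  0.3114·V_3 - 0.008333·V_1 = 0
Determinant D = (0.3793)(0.3114) - (-0.008333)(-0.008333) = 0.118
V_1 = [(3.333)(0.3114) - (-0.008333)(0)]/D = 8.794 V
V_3 = [(0.3793)(0) - (3.333)(-0.008333)]/D = 0.2354 V
Part 1:
  Read off the nodal solution: V_1 = 8.794 V
Part 2:
  I_R2 = (V_1 - V_2)/R2 = (8.794 - 0)/1800 = 0.004886 A
  Magnitude: I_R2 = 0.004886 A
Part 3:
  I_R4 = (V_2 - V_3)/R4 = (0 - 0.2354)/3.3 = -0.07132 A
  P_R4 = I_R4² × R4 = (-0.07132)² × 3.3 = 0.01679 W
Part 4:
  Power in each resistor, P = (ΔV)²/R:
    P_R1 = (9 - 8.794)²/2.7 = 0.01568 W
    P_R2 = (8.794 - 0)²/1800 = 0.04297 W
    P_R3 = (8.794 - 0.2354)²/120 = 0.6105 W
    P_R4 = (0 - 0.2354)²/3.3 = 0.01679 W
  P_total = P_R1 + P_R2 + P_R3 + P_R4 = 0.6859 W

Final answers:
1. V_1 = 8.794 V
2. I_R2 = 0.004886 A
3. P_R4 = 0.01679 W
4. P_total = 0.6859 W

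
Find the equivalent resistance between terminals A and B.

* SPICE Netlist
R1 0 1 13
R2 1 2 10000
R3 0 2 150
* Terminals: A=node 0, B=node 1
Reduce the network between node 0 (A) and node 1 (B) by series/parallel combination:
  Rs1 = R3 + R2 (series, joined only at node 2) = 150 + 10000 = 10150 Ω
  Rp1 = R1 ‖ Rs1 (parallel, both between nodes 0 and 1) = 1/(1/13 + 1/10150) = 12.98 Ω
R_eq = 12.98 Ω

Final answer: 12.98 Ω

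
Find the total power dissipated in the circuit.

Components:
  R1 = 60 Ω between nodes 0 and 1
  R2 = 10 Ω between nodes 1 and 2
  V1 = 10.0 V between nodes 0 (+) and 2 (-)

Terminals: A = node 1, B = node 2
Nodal analysis, taking node 2 as the 0 V reference.
Source V1 fixes V_0 = 10 V.
KCL at each unknown node (sum of currents leaving = 0; resistances in Ω):
  Node 1: (V_1 - 10)/60 + (V_1 - 0)/10 = 0
Collecting terms: 0.1167 × V_1 = 0.1667  =>  V_1 = 1.429 V
Power in each resistor, P = (ΔV)²/R:
  P_R1 = (10 - 1.429)²/60 = 1.224 W
  P_R2 = (1.429 - 0)²/10 = 0.2041 W
P_total = P_R1 + P_R2 = 1.429 W

Final answer: 1.429 W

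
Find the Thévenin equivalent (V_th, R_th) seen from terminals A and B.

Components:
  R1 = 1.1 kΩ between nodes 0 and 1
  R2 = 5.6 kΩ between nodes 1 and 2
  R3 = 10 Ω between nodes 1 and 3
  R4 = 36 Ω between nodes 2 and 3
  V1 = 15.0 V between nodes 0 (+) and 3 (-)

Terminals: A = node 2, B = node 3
Step 1 — V_th is the open-circuit voltage V_A - V_B (nothing connected across the terminals).
Nodal analysis, taking node 3 as the 0 V reference.
Source V1 fixes V_0 = 15 V.
KCL at each unknown node (sum of currents leaving = 0; resistances in Ω):
  Node 1: (V_1 - 15)/1100 + (V_1 - V_2)/5600 + (V_1 - 0)/10 = 0
  Node 2: (V_2 - V_1)/5600 + (V_2 - 0)/36 = 0
Collecting terms (coefficients in siemens):
  0.1011·V_1 - 0.0001786·V_2 = 0.01364
  0.02796·V_2 - 0.0001786·V_1 = 0
Determinant D = (0.1011)(0.02796) - (-0.0001786)(-0.0001786) = 0.002826
V_1 = [(0.01364)(0.02796) - (-0.0001786)(0)]/D = 0.1349 V
V_2 = [(0.1011)(0) - (0.01364)(-0.0001786)]/D = 0.0008617 V
V_th = V_2 - V_3 = 0.0008617 - 0 = 0.0008617 V
Step 2 — R_th: zero the source — replace V1 by a short circuit (node 3 merges into node 0) — and find the resistance seen between A (node 2) and B (node 0).
Reduce the network between node 2 (A) and node 0 (B) by series/parallel combination:
  Rp1 = R1 ‖ R3 (parallel, both between nodes 0 and 1) = 1/(1/1100 + 1/10) = 9.91 Ω
  Rs1 = R2 + Rp1 (series, joined only at node 1) = 5600 + 9.91 = 5610 Ω
  Rp2 = R4 ‖ Rs1 (parallel, both between nodes 0 and 2) = 1/(1/36 + 1/5610) = 35.77 Ω
R_th = 35.77 Ω

Final answer: V_th = 0.0008617 V, R_th = 35.77 Ω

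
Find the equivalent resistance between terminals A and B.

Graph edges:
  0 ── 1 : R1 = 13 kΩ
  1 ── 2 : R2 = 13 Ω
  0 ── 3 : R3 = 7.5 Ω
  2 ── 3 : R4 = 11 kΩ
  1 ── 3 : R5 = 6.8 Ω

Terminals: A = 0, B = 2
The network is not a plain series/parallel combination. Inject a 1 A test current into terminal A (node 0) and return it from terminal B (node 2); then R_eq = V_A / (1 A).
Nodal analysis, taking node 2 as the 0 V reference.
Current source I_test pushes 1 A into node 0 and draws it out of node 2.
KCL at each unknown node (sum of currents leaving = 0; resistances in Ω):
  Node 0: (V_0 - V_1)/13000 + (V_0 - V_3)/7.5 - 1 = 0
  Node 1: (V_1 - V_0)/13000 + (V_1 - 0)/13 + (V_1 - V_3)/6.8 = 0
  Node 3: (V_3 - V_0)/7.5 + (V_3 - V_1)/6.8 + (V_3 - 0)/11000 = 0
Collecting terms (coefficients in siemens):
  0.1334·V_0 - 0.00007692·V_1 - 0.1333·V_3 = 1
  0.2241·V_1 - 0.00007692·V_0 - 0.1471·V_3 = 0
  0.2805·V_3 - 0.1333·V_0 - 0.1471·V_1 = 0
Solving these 3 simultaneous equations (Gaussian elimination) gives:
  V_0 = 27.25 V, V_1 = 12.98 V, V_3 = 19.76 V
R_eq = V_0 / 1 A = 27.25 Ω

Final answer: 27.25 Ω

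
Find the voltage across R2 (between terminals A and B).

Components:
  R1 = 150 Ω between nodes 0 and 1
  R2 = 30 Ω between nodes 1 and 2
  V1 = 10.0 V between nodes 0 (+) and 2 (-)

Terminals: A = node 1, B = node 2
R1 and R2 are in series across V1 (node 0 → node 1 → node 2), and the output A–B is taken across R2, so this is a voltage divider.
Series current: I = V1/(R1 + R2) = 10/(150 + 30) = 10/180 = 0.05556 A
V_R2 = I × R2 = V1 × R2/(R1 + R2) = 10 × 30/180 = 1.667 V

Final answer: 1.667 V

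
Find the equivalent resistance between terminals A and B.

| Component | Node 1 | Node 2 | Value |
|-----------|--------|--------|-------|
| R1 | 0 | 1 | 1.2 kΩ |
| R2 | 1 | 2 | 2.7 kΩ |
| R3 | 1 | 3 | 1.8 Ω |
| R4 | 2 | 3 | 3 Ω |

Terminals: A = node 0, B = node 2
Reduce the network between node 0 (A) and node 2 (B) by series/parallel combination:
  Rs1 = R3 + R4 (series, joined only at node 3) = 1.8 + 3 = 4.8 Ω
  Rp1 = R2 ‖ Rs1 (parallel, both between nodes 1 and 2) = 1/(1/2700 + 1/4.8) = 4.791 Ω
  Rs2 = R1 + Rp1 (series, joined only at node 1) = 1200 + 4.791 = 1205 Ω
R_eq = 1.205 kΩ

Final answer: 1.205 kΩ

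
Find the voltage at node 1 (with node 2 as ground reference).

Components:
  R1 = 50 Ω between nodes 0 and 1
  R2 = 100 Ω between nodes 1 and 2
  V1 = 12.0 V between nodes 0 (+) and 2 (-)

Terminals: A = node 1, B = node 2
Nodal analysis, taking node 2 as the 0 V reference.
Source V1 fixes V_0 = 12 V.
KCL at each unknown node (sum of currents leaving = 0; resistances in Ω):
  Node 1: (V_1 - 12)/50 + (V_1 - 0)/100 = 0
Collecting terms: 0.03 × V_1 = 0.24  =>  V_1 = 8 V
The requested potential is V_1 = 8 V.

Final answer: V_1 = 8 V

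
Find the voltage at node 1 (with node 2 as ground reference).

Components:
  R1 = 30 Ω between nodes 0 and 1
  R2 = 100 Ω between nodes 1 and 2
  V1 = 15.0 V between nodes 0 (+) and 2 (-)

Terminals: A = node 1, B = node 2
Nodal analysis, taking node 2 as the 0 V reference.
Source V1 fixes V_0 = 15 V.
KCL at each unknown node (sum of currents leaving = 0; resistances in Ω):
  Node 1: (V_1 - 15)/30 + (V_1 - 0)/100 = 0
Collecting terms: 0.04333 × V_1 = 0.5  =>  V_1 = 11.54 V
The requested potential is V_1 = 11.54 V.

Final answer: V_1 = 11.54 V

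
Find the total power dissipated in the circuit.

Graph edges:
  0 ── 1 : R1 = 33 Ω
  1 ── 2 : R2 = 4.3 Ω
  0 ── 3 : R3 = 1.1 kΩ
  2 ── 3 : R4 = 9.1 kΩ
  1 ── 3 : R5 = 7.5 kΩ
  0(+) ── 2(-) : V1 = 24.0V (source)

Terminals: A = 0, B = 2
Nodal analysis, taking node 2 as the 0 V reference.
Source V1 fixes V_0 = 24 V.
KCL at each unknown node (sum of currents leaving = 0; resistances in Ω):
  Node 1: (V_1 - 24)/33 + (V_1 - 0)/4.3 + (V_1 - V_3)/7500 = 0
  Node 3: (V_3 - 24)/1100 + (V_3 - 0)/9100 + (V_3 - V_1)/7500 = 0
Collecting terms (coefficients in siemens):
  0.263·V_1 - 0.0001333·V_3 = 0.7273
  0.001152·V_3 - 0.0001333·V_1 = 0.02182
Determinant D = (0.263)(0.001152) - (-0.0001333)(-0.0001333) = 0.000303
V_1 = [(0.7273)(0.001152) - (-0.0001333)(0.02182)]/D = 2.775 V
V_3 = [(0.263)(0.02182) - (0.7273)(-0.0001333)]/D = 19.26 V
Power in each resistor, P = (ΔV)²/R:
  P_R1 = (24 - 2.775)²/33 = 13.65 W
  P_R2 = (2.775 - 0)²/4.3 = 1.791 W
  P_R3 = (24 - 19.26)²/1100 = 0.02047 W
  P_R4 = (0 - 19.26)²/9100 = 0.04074 W
  P_R5 = (2.775 - 19.26)²/7500 = 0.03621 W
P_total = P_R1 + P_R2 + P_R3 + P_R4 + P_R5 = 15.54 W

Final answer: 15.54 W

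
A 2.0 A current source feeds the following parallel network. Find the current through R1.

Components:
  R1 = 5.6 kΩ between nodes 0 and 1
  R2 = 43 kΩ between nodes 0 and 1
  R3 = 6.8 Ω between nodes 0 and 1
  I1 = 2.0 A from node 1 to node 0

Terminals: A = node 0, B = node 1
All resistors sit directly between nodes 0 and 1, so they are in parallel and share one voltage V; the full source current 2 A splits among them.
1/R_par = 1/5600 + 1/43000 + 1/6.8 = 0.1473 S  =>  R_par = 6.791 Ω
V = I × R_par = 2 × 6.791 = 13.58 V
I_R1 = V/R1 = 13.58/5600 = 0.002425 A

Final answer: 0.002425 A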